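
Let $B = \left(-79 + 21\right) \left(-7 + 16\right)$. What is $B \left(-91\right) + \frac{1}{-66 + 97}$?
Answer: $\frac{1472563}{31} \approx 47502.0$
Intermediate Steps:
$B = -522$ ($B = \left(-58\right) 9 = -522$)
$B \left(-91\right) + \frac{1}{-66 + 97} = \left(-522\right) \left(-91\right) + \frac{1}{-66 + 97} = 47502 + \frac{1}{31} = \frac{1472563}{31}$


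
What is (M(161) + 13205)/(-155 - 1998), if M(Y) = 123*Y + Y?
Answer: -33169/2153 ≈ -15.406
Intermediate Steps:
M(Y) = 124*Y
(M(161) + 13205)/(-155 - 1998) = (124*161 + 13205)/(-155 - 1998) = (19964 + 13205)/(-2153) = 33169*(-1/2153) = -33169/2153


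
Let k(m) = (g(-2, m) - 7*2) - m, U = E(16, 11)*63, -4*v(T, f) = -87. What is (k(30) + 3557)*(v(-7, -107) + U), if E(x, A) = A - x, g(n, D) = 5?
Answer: -2063307/2 ≈ -1.0317e+6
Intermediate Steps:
v(T, f) = 87/4 (v(T, f) = -¼*(-87) = 87/4)
U = -315 (U = (11 - 1*16)*63 = (11 - 16)*63 = -5*63 = -315)
k(m) = -9 - m (k(m) = (5 - 7*2) - m = (5 - 14) - m = -9 - m)
(k(30) + 3557)*(v(-7, -107) + U) = ((-9 - 1*30) + 3557)*(87/4 - 315) = ((-9 - 30) + 3557)*(-1173/4) = (-39 + 3557)*(-1173/4) = 3518*(-1173/4) = -2063307/2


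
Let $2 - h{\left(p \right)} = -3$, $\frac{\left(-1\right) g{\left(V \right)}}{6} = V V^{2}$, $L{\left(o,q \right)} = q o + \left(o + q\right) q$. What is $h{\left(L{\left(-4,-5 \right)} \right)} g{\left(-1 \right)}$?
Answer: $30$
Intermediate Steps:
$L{\left(o,q \right)} = o q + q \left(o + q\right)$
$g{\left(V \right)} = - 6 V^{3}$ ($g{\left(V \right)} = - 6 V V^{2} = - 6 V^{3}$)
$h{\left(p \right)} = 5$ ($h{\left(p \right)} = 2 - -3 = 2 + 3 = 5$)
$h{\left(L{\left(-4,-5 \right)} \right)} g{\left(-1 \right)} = 5 \left(- 6 \left(-1\right)^{3}\right) = 5 \left(\left(-6\right) \left(-1\right)\right) = 5 \cdot 6 = 30$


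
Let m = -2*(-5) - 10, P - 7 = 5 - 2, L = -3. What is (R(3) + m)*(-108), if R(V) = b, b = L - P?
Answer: 1404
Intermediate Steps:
P = 10 (P = 7 + (5 - 2) = 7 + 3 = 10)
m = 0 (m = 10 - 10 = 0)
b = -13 (b = -3 - 1*10 = -3 - 10 = -13)
R(V) = -13
(R(3) + m)*(-108) = (-13 + 0)*(-108) = -13*(-108) = 1404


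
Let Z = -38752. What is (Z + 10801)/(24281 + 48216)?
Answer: -27951/72497 ≈ -0.38555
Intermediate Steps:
(Z + 10801)/(24281 + 48216) = (-38752 + 10801)/(24281 + 48216) = -27951/72497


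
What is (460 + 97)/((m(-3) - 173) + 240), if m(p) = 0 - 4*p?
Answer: 557/79 ≈ 7.0506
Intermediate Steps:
m(p) = -4*p
(460 + 97)/((m(-3) - 173) + 240) = (460 + 97)/((-4*(-3) - 173) + 240) = 557/((12 - 173) + 240) = 557/(-161 + 240) = 557/79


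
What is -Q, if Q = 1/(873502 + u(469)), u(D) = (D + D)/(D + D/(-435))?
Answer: -217/189550369 ≈ -1.1448e-6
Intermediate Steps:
u(D) = 435/217 (u(D) = (2*D)/(D + D*(-1/435)) = (2*D)/(D - D/435) = (2*D)/((434*D/435)) = (2*D)*(435/(434*D)) = 435/217)
Q = 217/189550369 (Q = 1/(873502 + 435/217) = 1/(189550369/217) = 217/189550369 ≈ 1.1448e-6)
-Q = -1*217/189550369 = -217/189550369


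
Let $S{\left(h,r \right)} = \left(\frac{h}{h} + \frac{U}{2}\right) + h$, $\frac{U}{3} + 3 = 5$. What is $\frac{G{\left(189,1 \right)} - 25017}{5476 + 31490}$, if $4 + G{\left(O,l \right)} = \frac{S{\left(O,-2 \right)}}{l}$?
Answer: $- \frac{4138}{6161} \approx -0.67164$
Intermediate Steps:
$U = 6$ ($U = -9 + 3 \cdot 5 = -9 + 15 = 6$)
$S{\left(h,r \right)} = 4 + h$ ($S{\left(h,r \right)} = \left(\frac{h}{h} + \frac{6}{2}\right) + h = \left(1 + 6 \cdot \frac{1}{2}\right) + h = \left(1 + 3\right) + h = 4 + h$)
$G{\left(O,l \right)} = -4 + \frac{4 + O}{l}$
$\frac{G{\left(189,1 \right)} - 25017}{5476 + 31490} = \frac{\frac{4 + 189 - 4}{1} - 25017}{5476 + 31490} = \frac{1 \left(4 + 189 - 4\right) - 25017}{36966} = \left(1 \cdot 189 - 25017\right) \frac{1}{36966} = \left(189 - 25017\right) \frac{1}{36966} = \left(-24828\right) \frac{1}{36966} = - \frac{4138}{6161}$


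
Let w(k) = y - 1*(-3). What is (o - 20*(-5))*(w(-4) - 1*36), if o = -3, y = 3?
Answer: -2910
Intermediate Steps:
w(k) = 6 (w(k) = 3 - 1*(-3) = 3 + 3 = 6)
(o - 20*(-5))*(w(-4) - 1*36) = (-3 - 20*(-5))*(6 - 1*36) = (-3 + 100)*(6 - 36) = 97*(-30) = -2910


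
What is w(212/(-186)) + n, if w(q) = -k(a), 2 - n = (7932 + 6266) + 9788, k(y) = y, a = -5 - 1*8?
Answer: -23971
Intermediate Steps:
a = -13 (a = -5 - 8 = -13)
n = -23984 (n = 2 - ((7932 + 6266) + 9788) = 2 - (14198 + 9788) = 2 - 1*23986 = 2 - 23986 = -23984)
w(q) = 13 (w(q) = -1*(-13) = 13)
w(212/(-186)) + n = 13 - 23984 = -23971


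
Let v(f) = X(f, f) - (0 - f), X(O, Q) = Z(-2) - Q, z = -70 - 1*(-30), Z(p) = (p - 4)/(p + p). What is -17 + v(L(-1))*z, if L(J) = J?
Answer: -77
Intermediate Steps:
Z(p) = (-4 + p)/(2*p) (Z(p) = (-4 + p)/((2*p)) = (-4 + p)*(1/(2*p)) = (-4 + p)/(2*p))
z = -40 (z = -70 + 30 = -40)
X(O, Q) = 3/2 - Q (X(O, Q) = (½)*(-4 - 2)/(-2) - Q = (½)*(-½)*(-6) - Q = 3/2 - Q)
v(f) = 3/2 (v(f) = (3/2 - f) - (0 - f) = (3/2 - f) - (-1)*f = (3/2 - f) + f = 3/2)
-17 + v(L(-1))*z = -17 + (3/2)*(-40) = -17 - 60 = -77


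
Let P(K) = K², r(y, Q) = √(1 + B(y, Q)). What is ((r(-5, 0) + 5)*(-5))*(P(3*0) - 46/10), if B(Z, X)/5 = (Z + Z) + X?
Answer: 115 + 161*I ≈ 115.0 + 161.0*I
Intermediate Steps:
B(Z, X) = 5*X + 10*Z (B(Z, X) = 5*((Z + Z) + X) = 5*(2*Z + X) = 5*(X + 2*Z) = 5*X + 10*Z)
r(y, Q) = √(1 + 5*Q + 10*y) (r(y, Q) = √(1 + (5*Q + 10*y)) = √(1 + 5*Q + 10*y))
((r(-5, 0) + 5)*(-5))*(P(3*0) - 46/10) = ((√(1 + 5*0 + 10*(-5)) + 5)*(-5))*((3*0)² - 46/10) = ((√(1 + 0 - 50) + 5)*(-5))*(0² - 46*⅒) = ((√(-49) + 5)*(-5))*(0 - 23/5) = ((7*I + 5)*(-5))*(-23/5) = ((5 + 7*I)*(-5))*(-23/5) = (-25 - 35*I)*(-23/5) = 115 + 161*I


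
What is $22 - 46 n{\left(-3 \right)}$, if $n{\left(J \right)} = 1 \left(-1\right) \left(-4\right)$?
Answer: $-162$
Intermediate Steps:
$n{\left(J \right)} = 4$ ($n{\left(J \right)} = \left(-1\right) \left(-4\right) = 4$)
$22 - 46 n{\left(-3 \right)} = 22 - 184 = -162$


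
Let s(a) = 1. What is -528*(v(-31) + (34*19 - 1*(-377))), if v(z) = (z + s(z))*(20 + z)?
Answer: -714384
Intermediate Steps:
v(z) = (1 + z)*(20 + z) (v(z) = (z + 1)*(20 + z) = (1 + z)*(20 + z))
-528*(v(-31) + (34*19 - 1*(-377))) = -528*((20 + (-31)² + 21*(-31)) + (34*19 - 1*(-377))) = -528*((20 + 961 - 651) + (646 + 377)) = -528*(330 + 1023) = -528*1353 = -714384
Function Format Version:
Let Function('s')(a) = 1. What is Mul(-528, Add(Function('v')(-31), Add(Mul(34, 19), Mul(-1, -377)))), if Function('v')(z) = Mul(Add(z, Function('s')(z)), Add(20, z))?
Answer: -714384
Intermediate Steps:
Function('v')(z) = Mul(Add(1, z), Add(20, z)) (Function('v')(z) = Mul(Add(z, 1), Add(20, z)) = Mul(Add(1, z), Add(20, z)))
Mul(-528, Add(Function('v')(-31), Add(Mul(34, 19), Mul(-1, -377)))) = Mul(-528, Add(Add(20, Pow(-31, 2), Mul(21, -31)), Add(Mul(34, 19), Mul(-1, -377)))) = Mul(-528, Add(Add(20, 961, -651), Add(646, 377))) = Mul(-528, Add(330, 1023)) = Mul(-528, 1353) = -714384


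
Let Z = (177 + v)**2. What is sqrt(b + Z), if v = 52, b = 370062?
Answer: sqrt(422503) ≈ 650.00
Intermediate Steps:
Z = 52441 (Z = (177 + 52)**2 = 229**2 = 52441)
sqrt(b + Z) = sqrt(370062 + 52441) = sqrt(422503)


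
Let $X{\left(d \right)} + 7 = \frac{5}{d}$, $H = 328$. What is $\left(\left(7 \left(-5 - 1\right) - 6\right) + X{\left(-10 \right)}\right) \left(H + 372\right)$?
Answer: $-38850$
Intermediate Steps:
$X{\left(d \right)} = -7 + \frac{5}{d}$
$\left(\left(7 \left(-5 - 1\right) - 6\right) + X{\left(-10 \right)}\right) \left(H + 372\right) = \left(\left(7 \left(-5 - 1\right) - 6\right) - \left(7 - \frac{5}{-10}\right)\right) \left(328 + 372\right) = \left(\left(7 \left(-6\right) - 6\right) + \left(-7 + 5 \left(- \frac{1}{10}\right)\right)\right) 700 = \left(\left(-42 - 6\right) - \frac{15}{2}\right) 700 = \left(-48 - \frac{15}{2}\right) 700 = \left(- \frac{111}{2}\right) 700 = -38850$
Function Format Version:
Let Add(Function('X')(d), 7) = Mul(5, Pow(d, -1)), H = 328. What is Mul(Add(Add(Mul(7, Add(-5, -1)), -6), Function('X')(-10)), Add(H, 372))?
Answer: -38850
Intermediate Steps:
Function('X')(d) = Add(-7, Mul(5, Pow(d, -1)))
Mul(Add(Add(Mul(7, Add(-5, -1)), -6), Function('X')(-10)), Add(H, 372)) = Mul(Add(Add(Mul(7, Add(-5, -1)), -6), Add(-7, Mul(5, Pow(-10, -1)))), Add(328, 372)) = Mul(Add(Add(Mul(7, -6), -6), Add(-7, Mul(5, Rational(-1, 10)))), 700) = Mul(Add(Add(-42, -6), Add(-7, Rational(-1, 2))), 700) = Mul(Add(-48, Rational(-15, 2)), 700) = Mul(Rational(-111, 2), 700) = -38850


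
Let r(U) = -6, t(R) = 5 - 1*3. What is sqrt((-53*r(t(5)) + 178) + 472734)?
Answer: sqrt(473230) ≈ 687.92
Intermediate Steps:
t(R) = 2 (t(R) = 5 - 3 = 2)
sqrt((-53*r(t(5)) + 178) + 472734) = sqrt((-53*(-6) + 178) + 472734) = sqrt((318 + 178) + 472734) = sqrt(496 + 472734) = sqrt(473230)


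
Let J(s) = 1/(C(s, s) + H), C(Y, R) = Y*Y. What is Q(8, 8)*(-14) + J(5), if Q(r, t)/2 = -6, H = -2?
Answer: 3865/23 ≈ 168.04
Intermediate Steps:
Q(r, t) = -12 (Q(r, t) = 2*(-6) = -12)
C(Y, R) = Y²
J(s) = 1/(-2 + s²) (J(s) = 1/(s² - 2) = 1/(-2 + s²))
Q(8, 8)*(-14) + J(5) = -12*(-14) + 1/(-2 + 5²) = 168 + 1/(-2 + 25) = 168 + 1/23 = 3865/23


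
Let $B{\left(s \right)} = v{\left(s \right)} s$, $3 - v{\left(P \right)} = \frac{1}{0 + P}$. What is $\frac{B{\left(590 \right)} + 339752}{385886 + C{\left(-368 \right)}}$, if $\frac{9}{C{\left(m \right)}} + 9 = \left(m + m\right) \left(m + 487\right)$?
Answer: $\frac{29914848953}{33800912389} \approx 0.88503$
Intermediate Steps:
$C{\left(m \right)} = \frac{9}{-9 + 2 m \left(487 + m\right)}$ ($C{\left(m \right)} = \frac{9}{-9 + \left(m + m\right) \left(m + 487\right)} = \frac{9}{-9 + 2 m \left(487 + m\right)}$)
$v{\left(P \right)} = 3 - \frac{1}{P}$ ($v{\left(P \right)} = 3 - \frac{1}{0 + P} = 3 - \frac{1}{P}$)
$B{\left(s \right)} = s \left(3 - \frac{1}{s}\right)$ ($B{\left(s \right)} = \left(3 - \frac{1}{s}\right) s = s \left(3 - \frac{1}{s}\right)$)
$\frac{B{\left(590 \right)} + 339752}{385886 + C{\left(-368 \right)}} = \frac{\left(-1 + 3 \cdot 590\right) + 339752}{385886 + \frac{9}{-9 + 2 \left(-368\right)^{2} + 974 \left(-368\right)}} = \frac{\left(-1 + 1770\right) + 339752}{385886 + \frac{9}{-9 + 2 \cdot 135424 - 358432}} = \frac{1769 + 339752}{385886 + \frac{9}{-9 + 270848 - 358432}} = \frac{341521}{385886 + \frac{9}{-87593}} = \frac{341521}{385886 + 9 \left(- \frac{1}{87593}\right)} = \frac{341521}{385886 - \frac{9}{87593}} = \frac{341521}{\frac{33800912389}{87593}} = 341521 \cdot \frac{87593}{33800912389} = \frac{29914848953}{33800912389}$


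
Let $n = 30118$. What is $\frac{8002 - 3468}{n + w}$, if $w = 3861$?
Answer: $\frac{4534}{33979} \approx 0.13344$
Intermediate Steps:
$\frac{8002 - 3468}{n + w} = \frac{8002 - 3468}{30118 + 3861} = \frac{4534}{33979}$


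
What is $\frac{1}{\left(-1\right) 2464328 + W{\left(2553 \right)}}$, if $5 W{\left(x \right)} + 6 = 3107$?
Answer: $- \frac{5}{12318539} \approx -4.0589 \cdot 10^{-7}$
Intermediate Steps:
$W{\left(x \right)} = \frac{3101}{5}$ ($W{\left(x \right)} = - \frac{6}{5} + \frac{1}{5} \cdot 3107 = - \frac{6}{5} + \frac{3107}{5} = \frac{3101}{5}$)
$\frac{1}{\left(-1\right) 2464328 + W{\left(2553 \right)}} = \frac{1}{\left(-1\right) 2464328 + \frac{3101}{5}} = \frac{1}{-2464328 + \frac{3101}{5}} = \frac{1}{- \frac{12318539}{5}} = - \frac{5}{12318539}$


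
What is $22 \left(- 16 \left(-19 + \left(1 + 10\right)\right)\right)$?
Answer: $2816$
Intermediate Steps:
$22 \left(- 16 \left(-19 + \left(1 + 10\right)\right)\right) = 22 \left(- 16 \left(-19 + 11\right)\right) = 22 \left(\left(-16\right) \left(-8\right)\right) = 22 \cdot 128 = 2816$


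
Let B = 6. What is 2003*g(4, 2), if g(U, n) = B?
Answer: 12018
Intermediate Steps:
g(U, n) = 6
2003*g(4, 2) = 2003*6 = 12018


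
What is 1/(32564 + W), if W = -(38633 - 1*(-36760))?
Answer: -1/42829 ≈ -2.3349e-5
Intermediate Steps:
W = -75393 (W = -(38633 + 36760) = -1*75393 = -75393)
1/(32564 + W) = 1/(32564 - 75393) = 1/(-42829) = -1/42829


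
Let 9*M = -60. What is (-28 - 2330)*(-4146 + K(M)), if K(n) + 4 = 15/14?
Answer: 68482215/7 ≈ 9.7832e+6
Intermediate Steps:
M = -20/3 (M = (⅑)*(-60) = -20/3 ≈ -6.6667)
K(n) = -41/14 (K(n) = -4 + 15/14 = -41/14)
(-28 - 2330)*(-4146 + K(M)) = (-28 - 2330)*(-4146 - 41/14) = -2358*(-58085/14) = 68482215/7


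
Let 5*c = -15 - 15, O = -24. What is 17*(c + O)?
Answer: -510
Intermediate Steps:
c = -6 (c = (-15 - 15)/5 = (1/5)*(-30) = -6)
17*(c + O) = 17*(-6 - 24) = 17*(-30) = -510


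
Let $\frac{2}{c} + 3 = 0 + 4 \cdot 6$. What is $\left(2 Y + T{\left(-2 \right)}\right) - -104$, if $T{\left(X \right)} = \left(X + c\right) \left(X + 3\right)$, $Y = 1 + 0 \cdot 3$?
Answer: $\frac{2186}{21} \approx 104.1$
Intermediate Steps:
$c = \frac{2}{21}$ ($c = \frac{2}{-3 + \left(0 + 4 \cdot 6\right)} = \frac{2}{-3 + \left(0 + 24\right)} = \frac{2}{-3 + 24} = \frac{2}{21} \approx 0.095238$)
$Y = 1$ ($Y = 1 + 0 = 1$)
$T{\left(X \right)} = \left(3 + X\right) \left(\frac{2}{21} + X\right)$ ($T{\left(X \right)} = \left(X + \frac{2}{21}\right) \left(X + 3\right) = \left(\frac{2}{21} + X\right) \left(3 + X\right) = \left(3 + X\right) \left(\frac{2}{21} + X\right)$)
$\left(2 Y + T{\left(-2 \right)}\right) - -104 = \left(2 \cdot 1 + \left(\frac{2}{7} + \left(-2\right)^{2} + \frac{65}{21} \left(-2\right)\right)\right) - -104 = \left(2 + \left(\frac{2}{7} + 4 - \frac{130}{21}\right)\right) + 104 = \left(2 - \frac{40}{21}\right) + 104 = \frac{2}{21} + 104 = \frac{2186}{21}$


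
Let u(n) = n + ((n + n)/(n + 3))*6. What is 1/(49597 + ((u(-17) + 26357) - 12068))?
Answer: 7/447185 ≈ 1.5653e-5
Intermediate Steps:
u(n) = n + 12*n/(3 + n) (u(n) = n + ((2*n)/(3 + n))*6 = n + (2*n/(3 + n))*6 = n + 12*n/(3 + n))
1/(49597 + ((u(-17) + 26357) - 12068)) = 1/(49597 + ((-17*(15 - 17)/(3 - 17) + 26357) - 12068)) = 1/(49597 + ((-17*(-2)/(-14) + 26357) - 12068)) = 1/(49597 + ((-17*(-1/14)*(-2) + 26357) - 12068)) = 1/(49597 + ((-17/7 + 26357) - 12068)) = 1/(49597 + (184482/7 - 12068)) = 1/(49597 + 100006/7) = 1/(447185/7) = 7/447185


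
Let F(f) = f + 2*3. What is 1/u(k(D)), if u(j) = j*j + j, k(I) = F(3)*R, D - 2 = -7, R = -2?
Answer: 1/306 ≈ 0.0032680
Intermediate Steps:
F(f) = 6 + f (F(f) = f + 6 = 6 + f)
D = -5 (D = 2 - 7 = -5)
k(I) = -18 (k(I) = (6 + 3)*(-2) = 9*(-2) = -18)
u(j) = j + j**2 (u(j) = j**2 + j = j + j**2)
1/u(k(D)) = 1/(-18*(1 - 18)) = 1/(-18*(-17)) = 1/306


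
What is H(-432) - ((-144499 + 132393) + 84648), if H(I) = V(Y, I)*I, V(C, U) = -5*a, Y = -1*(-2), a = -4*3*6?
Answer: -228062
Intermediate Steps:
a = -72 (a = -12*6 = -72)
Y = 2
V(C, U) = 360 (V(C, U) = -5*(-72) = 360)
H(I) = 360*I
H(-432) - ((-144499 + 132393) + 84648) = 360*(-432) - ((-144499 + 132393) + 84648) = -155520 - (-12106 + 84648) = -155520 - 1*72542 = -155520 - 72542 = -228062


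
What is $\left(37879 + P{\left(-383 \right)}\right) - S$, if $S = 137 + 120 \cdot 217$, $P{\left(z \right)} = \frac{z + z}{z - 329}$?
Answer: $\frac{4166295}{356} \approx 11703.0$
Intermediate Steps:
$P{\left(z \right)} = \frac{2 z}{-329 + z}$
$S = 26177$ ($S = 137 + 26040 = 26177$)
$\left(37879 + P{\left(-383 \right)}\right) - S = \left(37879 + 2 \left(-383\right) \frac{1}{-329 - 383}\right) - 26177 = \left(37879 + 2 \left(-383\right) \frac{1}{-712}\right) - 26177 = \left(37879 + 2 \left(-383\right) \left(- \frac{1}{712}\right)\right) - 26177 = \left(37879 + \frac{383}{356}\right) - 26177 = \frac{13485307}{356} - 26177 = \frac{4166295}{356}$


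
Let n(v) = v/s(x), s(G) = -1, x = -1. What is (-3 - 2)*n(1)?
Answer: 5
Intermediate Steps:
n(v) = -v (n(v) = v/(-1) = v*(-1) = -v)
(-3 - 2)*n(1) = (-3 - 2)*(-1*1) = -5*(-1) = 5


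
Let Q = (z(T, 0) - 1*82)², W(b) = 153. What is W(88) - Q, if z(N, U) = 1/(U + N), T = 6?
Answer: -235573/36 ≈ -6543.7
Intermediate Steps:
z(N, U) = 1/(N + U)
Q = 241081/36 (Q = (1/(6 + 0) - 1*82)² = (1/6 - 82)² = (⅙ - 82)² = (-491/6)² = 241081/36 ≈ 6696.7)
W(88) - Q = 153 - 1*241081/36 = 153 - 241081/36 = -235573/36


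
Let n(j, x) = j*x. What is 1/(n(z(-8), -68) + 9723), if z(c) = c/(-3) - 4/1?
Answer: 3/29441 ≈ 0.00010190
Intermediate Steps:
z(c) = -4 - c/3 (z(c) = c*(-⅓) - 4*1 = -c/3 - 4 = -4 - c/3)
1/(n(z(-8), -68) + 9723) = 1/((-4 - ⅓*(-8))*(-68) + 9723) = 1/((-4 + 8/3)*(-68) + 9723) = 1/(-4/3*(-68) + 9723) = 1/(272/3 + 9723) = 1/(29441/3) = 3/29441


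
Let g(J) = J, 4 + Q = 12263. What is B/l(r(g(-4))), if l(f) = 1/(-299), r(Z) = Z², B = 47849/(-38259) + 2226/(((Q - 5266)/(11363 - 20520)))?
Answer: 94943299765/108891 ≈ 8.7191e+5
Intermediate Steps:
Q = 12259 (Q = -4 + 12263 = 12259)
B = -4127969555/1415583 (B = 47849/(-38259) + 2226/(((12259 - 5266)/(11363 - 20520))) = 47849*(-1/38259) + 2226/((6993/(-9157))) = -47849/38259 + 2226/((6993*(-1/9157))) = -47849/38259 + 2226/(-6993/9157) = -47849/38259 + 2226*(-9157/6993) = -47849/38259 - 970642/333 = -4127969555/1415583 ≈ -2916.1)
l(f) = -1/299
B/l(r(g(-4))) = -4127969555/(1415583*(-1/299)) = -4127969555/1415583*(-299) = 94943299765/108891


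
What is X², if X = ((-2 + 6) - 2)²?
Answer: 16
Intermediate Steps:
X = 4 (X = (4 - 2)² = 2² = 4)
X² = 4² = 16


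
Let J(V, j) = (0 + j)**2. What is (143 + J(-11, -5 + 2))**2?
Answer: 23104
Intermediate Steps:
J(V, j) = j**2
(143 + J(-11, -5 + 2))**2 = (143 + (-5 + 2)**2)**2 = (143 + (-3)**2)**2 = (143 + 9)**2 = 152**2 = 23104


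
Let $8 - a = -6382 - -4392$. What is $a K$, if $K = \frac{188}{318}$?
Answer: $\frac{62604}{53} \approx 1181.2$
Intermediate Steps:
$a = 1998$ ($a = 8 - \left(-6382 - -4392\right) = 8 - \left(-6382 + 4392\right) = 8 - -1990 = 8 + 1990 = 1998$)
$K = \frac{94}{159}$ ($K = 188 \cdot \frac{1}{318} = \frac{94}{159} \approx 0.5912$)
$a K = 1998 \cdot \frac{94}{159} = \frac{62604}{53}$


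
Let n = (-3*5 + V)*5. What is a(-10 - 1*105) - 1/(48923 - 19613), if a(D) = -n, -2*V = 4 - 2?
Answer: 2344799/29310 ≈ 80.000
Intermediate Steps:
V = -1 (V = -(4 - 2)/2 = -1/2*2 = -1)
n = -80 (n = (-3*5 - 1)*5 = (-15 - 1)*5 = -16*5 = -80)
a(D) = 80 (a(D) = -1*(-80) = 80)
a(-10 - 1*105) - 1/(48923 - 19613) = 80 - 1/(48923 - 19613) = 80 - 1/29310 = 2344799/29310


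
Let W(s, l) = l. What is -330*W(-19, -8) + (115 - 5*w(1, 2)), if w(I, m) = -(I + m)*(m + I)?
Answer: 2800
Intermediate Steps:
w(I, m) = -(I + m)² (w(I, m) = -(I + m)*(I + m) = -(I + m)²)
-330*W(-19, -8) + (115 - 5*w(1, 2)) = -330*(-8) + (115 - (-5)*(1 + 2)²) = 2640 + (115 - (-5)*3²) = 2640 + (115 - (-5)*9) = 2640 + (115 - 5*(-9)) = 2640 + (115 + 45) = 2640 + 160 = 2800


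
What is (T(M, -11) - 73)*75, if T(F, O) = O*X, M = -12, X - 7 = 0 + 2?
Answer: -12900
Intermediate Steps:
X = 9 (X = 7 + (0 + 2) = 7 + 2 = 9)
T(F, O) = 9*O (T(F, O) = O*9 = 9*O)
(T(M, -11) - 73)*75 = (9*(-11) - 73)*75 = (-99 - 73)*75 = -172*75 = -12900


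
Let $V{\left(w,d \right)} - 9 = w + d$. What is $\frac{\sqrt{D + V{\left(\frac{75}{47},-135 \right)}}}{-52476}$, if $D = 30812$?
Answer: $- \frac{\sqrt{67788899}}{2466372} \approx -0.0033383$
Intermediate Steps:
$V{\left(w,d \right)} = 9 + d + w$ ($V{\left(w,d \right)} = 9 + \left(w + d\right) = 9 + \left(d + w\right) = 9 + d + w$)
$\frac{\sqrt{D + V{\left(\frac{75}{47},-135 \right)}}}{-52476} = \frac{\sqrt{30812 + \left(9 - 135 + \frac{75}{47}\right)}}{-52476} = \sqrt{30812 + \left(9 - 135 + 75 \cdot \frac{1}{47}\right)} \left(- \frac{1}{52476}\right) = \sqrt{30812 + \left(9 - 135 + \frac{75}{47}\right)} \left(- \frac{1}{52476}\right) = \sqrt{30812 - \frac{5847}{47}} \left(- \frac{1}{52476}\right) = \sqrt{\frac{1442317}{47}} \left(- \frac{1}{52476}\right) = \frac{\sqrt{67788899}}{47} \left(- \frac{1}{52476}\right) = - \frac{\sqrt{67788899}}{2466372}$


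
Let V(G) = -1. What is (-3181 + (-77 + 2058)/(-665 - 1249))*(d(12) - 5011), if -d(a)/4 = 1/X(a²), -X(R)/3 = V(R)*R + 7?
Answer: 12543361952875/786654 ≈ 1.5945e+7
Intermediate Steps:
X(R) = -21 + 3*R (X(R) = -3*(-R + 7) = -3*(7 - R) = -21 + 3*R)
d(a) = -4/(-21 + 3*a²)
(-3181 + (-77 + 2058)/(-665 - 1249))*(d(12) - 5011) = (-3181 + (-77 + 2058)/(-665 - 1249))*(4/(3*(7 - 1*12²)) - 5011) = (-3181 + 1981/(-1914))*(4/(3*(7 - 1*144)) - 5011) = (-3181 + 1981*(-1/1914))*(4/(3*(7 - 144)) - 5011) = (-3181 - 1981/1914)*((4/3)/(-137) - 5011) = -6090415*((4/3)*(-1/137) - 5011)/1914 = -6090415*(-4/411 - 5011)/1914 = -6090415/1914*(-2059525/411) = 12543361952875/786654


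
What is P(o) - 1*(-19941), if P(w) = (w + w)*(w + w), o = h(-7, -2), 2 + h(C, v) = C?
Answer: 20265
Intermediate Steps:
h(C, v) = -2 + C
o = -9 (o = -2 - 7 = -9)
P(w) = 4*w**2 (P(w) = (2*w)*(2*w) = 4*w**2)
P(o) - 1*(-19941) = 4*(-9)**2 - 1*(-19941) = 4*81 + 19941 = 324 + 19941 = 20265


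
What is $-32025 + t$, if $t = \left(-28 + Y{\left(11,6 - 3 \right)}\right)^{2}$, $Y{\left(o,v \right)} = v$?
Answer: $-31400$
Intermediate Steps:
$t = 625$ ($t = \left(-28 + \left(6 - 3\right)\right)^{2} = \left(-28 + 3\right)^{2} = \left(-25\right)^{2} = 625$)
$-32025 + t = -32025 + 625 = -31400$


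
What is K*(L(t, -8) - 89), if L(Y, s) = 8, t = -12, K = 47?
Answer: -3807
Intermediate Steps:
K*(L(t, -8) - 89) = 47*(8 - 89) = 47*(-81) = -3807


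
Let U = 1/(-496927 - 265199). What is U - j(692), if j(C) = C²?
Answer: -364954704865/762126 ≈ -4.7886e+5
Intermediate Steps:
U = -1/762126 (U = 1/(-762126) = -1/762126 ≈ -1.3121e-6)
U - j(692) = -1/762126 - 1*692² = -1/762126 - 1*478864 = -1/762126 - 478864 = -364954704865/762126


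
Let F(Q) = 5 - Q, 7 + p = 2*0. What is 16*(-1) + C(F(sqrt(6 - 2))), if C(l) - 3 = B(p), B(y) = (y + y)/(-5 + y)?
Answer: -71/6 ≈ -11.833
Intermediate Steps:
p = -7 (p = -7 + 2*0 = -7 + 0 = -7)
B(y) = 2*y/(-5 + y) (B(y) = (2*y)/(-5 + y) = 2*y/(-5 + y))
C(l) = 25/6 (C(l) = 3 + 2*(-7)/(-5 - 7) = 3 + 2*(-7)/(-12) = 3 + 2*(-7)*(-1/12) = 3 + 7/6 = 25/6)
16*(-1) + C(F(sqrt(6 - 2))) = 16*(-1) + 25/6 = -16 + 25/6 = -71/6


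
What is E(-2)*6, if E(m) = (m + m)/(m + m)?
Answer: 6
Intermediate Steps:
E(m) = 1 (E(m) = (2*m)/((2*m)) = (2*m)*(1/(2*m)) = 1)
E(-2)*6 = 1*6 = 6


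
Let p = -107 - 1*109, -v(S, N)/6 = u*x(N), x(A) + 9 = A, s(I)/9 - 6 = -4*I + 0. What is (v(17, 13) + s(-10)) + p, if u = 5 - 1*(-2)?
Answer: 30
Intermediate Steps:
s(I) = 54 - 36*I (s(I) = 54 + 9*(-4*I + 0) = 54 + 9*(-4*I) = 54 - 36*I)
x(A) = -9 + A
u = 7 (u = 5 + 2 = 7)
v(S, N) = 378 - 42*N (v(S, N) = -42*(-9 + N) = -6*(-63 + 7*N) = 378 - 42*N)
p = -216 (p = -107 - 109 = -216)
(v(17, 13) + s(-10)) + p = ((378 - 42*13) + (54 - 36*(-10))) - 216 = ((378 - 546) + (54 + 360)) - 216 = (-168 + 414) - 216 = 246 - 216 = 30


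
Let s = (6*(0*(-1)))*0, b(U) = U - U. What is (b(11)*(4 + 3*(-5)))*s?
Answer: 0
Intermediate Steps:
b(U) = 0
s = 0 (s = (6*0)*0 = 0*0 = 0)
(b(11)*(4 + 3*(-5)))*s = (0*(4 + 3*(-5)))*0 = (0*(4 - 15))*0 = (0*(-11))*0 = 0*0 = 0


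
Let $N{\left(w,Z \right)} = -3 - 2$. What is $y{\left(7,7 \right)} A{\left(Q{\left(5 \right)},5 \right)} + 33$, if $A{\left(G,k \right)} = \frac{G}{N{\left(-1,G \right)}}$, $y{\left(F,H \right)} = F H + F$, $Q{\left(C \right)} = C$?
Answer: $-23$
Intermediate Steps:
$N{\left(w,Z \right)} = -5$
$y{\left(F,H \right)} = F + F H$
$A{\left(G,k \right)} = - \frac{G}{5}$ ($A{\left(G,k \right)} = \frac{G}{-5} = - \frac{G}{5}$)
$y{\left(7,7 \right)} A{\left(Q{\left(5 \right)},5 \right)} + 33 = 7 \left(1 + 7\right) \left(\left(- \frac{1}{5}\right) 5\right) + 33 = 7 \cdot 8 \left(-1\right) + 33 = 56 \left(-1\right) + 33 = -56 + 33 = -23$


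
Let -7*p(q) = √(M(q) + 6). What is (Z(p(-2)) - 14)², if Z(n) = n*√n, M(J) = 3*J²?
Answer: (686 + 3*I*2^(¾)*√21)²/2401 ≈ 195.78 + 13.212*I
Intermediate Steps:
p(q) = -√(6 + 3*q²)/7 (p(q) = -√(3*q² + 6)/7 = -√(6 + 3*q²)/7)
Z(n) = n^(3/2)
(Z(p(-2)) - 14)² = ((-√(6 + 3*(-2)²)/7)^(3/2) - 14)² = ((-√(6 + 3*4)/7)^(3/2) - 14)² = ((-√(6 + 12)/7)^(3/2) - 14)² = ((-3*√2/7)^(3/2) - 14)² = (-3*I*7^(¼)*14^(¾)*√21/343 - 14)² = (-14 - 3*I*7^(¼)*14^(¾)*√21/343)²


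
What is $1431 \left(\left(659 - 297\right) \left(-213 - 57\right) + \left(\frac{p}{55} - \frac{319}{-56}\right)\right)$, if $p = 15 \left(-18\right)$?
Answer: $- \frac{86156725005}{616} \approx -1.3986 \cdot 10^{8}$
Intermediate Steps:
$p = -270$
$1431 \left(\left(659 - 297\right) \left(-213 - 57\right) + \left(\frac{p}{55} - \frac{319}{-56}\right)\right) = 1431 \left(\left(659 - 297\right) \left(-213 - 57\right) - \left(- \frac{319}{56} + \frac{54}{11}\right)\right) = 1431 \left(362 \left(-270\right) - - \frac{485}{616}\right) = 1431 \left(-97740 + \left(- \frac{54}{11} + \frac{319}{56}\right)\right) = 1431 \left(-97740 + \frac{485}{616}\right) = 1431 \left(- \frac{60207355}{616}\right) = - \frac{86156725005}{616}$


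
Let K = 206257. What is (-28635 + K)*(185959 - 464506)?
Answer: -49476075234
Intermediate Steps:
(-28635 + K)*(185959 - 464506) = (-28635 + 206257)*(185959 - 464506) = 177622*(-278547) = -49476075234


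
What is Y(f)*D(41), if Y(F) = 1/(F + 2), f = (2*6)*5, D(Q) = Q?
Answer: 41/62 ≈ 0.66129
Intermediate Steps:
f = 60 (f = 12*5 = 60)
Y(F) = 1/(2 + F)
Y(f)*D(41) = 41/(2 + 60) = 41/62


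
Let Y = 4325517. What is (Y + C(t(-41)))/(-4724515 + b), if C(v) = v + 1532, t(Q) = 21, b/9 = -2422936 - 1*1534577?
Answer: -2163535/20171066 ≈ -0.10726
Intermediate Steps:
b = -35617617 (b = 9*(-2422936 - 1*1534577) = 9*(-2422936 - 1534577) = 9*(-3957513) = -35617617)
C(v) = 1532 + v
(Y + C(t(-41)))/(-4724515 + b) = (4325517 + (1532 + 21))/(-4724515 - 35617617) = (4325517 + 1553)/(-40342132) = 4327070*(-1/40342132) = -2163535/20171066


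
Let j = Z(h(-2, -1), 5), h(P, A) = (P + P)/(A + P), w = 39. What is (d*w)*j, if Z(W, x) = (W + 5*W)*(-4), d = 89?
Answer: -111072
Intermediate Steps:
h(P, A) = 2*P/(A + P) (h(P, A) = (2*P)/(A + P) = 2*P/(A + P))
Z(W, x) = -24*W (Z(W, x) = (6*W)*(-4) = -24*W)
j = -32 (j = -48*(-2)/(-1 - 2) = -48*(-2)/(-3) = -48*(-2)*(-1)/3 = -24*4/3 = -32)
(d*w)*j = (89*39)*(-32) = 3471*(-32) = -111072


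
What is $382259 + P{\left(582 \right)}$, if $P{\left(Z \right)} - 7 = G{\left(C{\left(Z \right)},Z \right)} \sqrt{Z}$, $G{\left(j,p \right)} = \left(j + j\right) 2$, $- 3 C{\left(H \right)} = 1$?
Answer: $382266 - \frac{4 \sqrt{582}}{3} \approx 3.8223 \cdot 10^{5}$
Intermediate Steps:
$C{\left(H \right)} = - \frac{1}{3}$ ($C{\left(H \right)} = \left(- \frac{1}{3}\right) 1 = - \frac{1}{3}$)
$G{\left(j,p \right)} = 4 j$ ($G{\left(j,p \right)} = 2 j 2 = 4 j$)
$P{\left(Z \right)} = 7 - \frac{4 \sqrt{Z}}{3}$ ($P{\left(Z \right)} = 7 + 4 \left(- \frac{1}{3}\right) \sqrt{Z} = 7 - \frac{4 \sqrt{Z}}{3}$)
$382259 + P{\left(582 \right)} = 382259 + \left(7 - \frac{4 \sqrt{582}}{3}\right) = 382266 - \frac{4 \sqrt{582}}{3}$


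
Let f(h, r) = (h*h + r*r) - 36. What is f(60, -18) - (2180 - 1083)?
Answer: 2791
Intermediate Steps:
f(h, r) = -36 + h² + r² (f(h, r) = (h² + r²) - 36 = -36 + h² + r²)
f(60, -18) - (2180 - 1083) = (-36 + 60² + (-18)²) - (2180 - 1083) = (-36 + 3600 + 324) - 1*1097 = 3888 - 1097 = 2791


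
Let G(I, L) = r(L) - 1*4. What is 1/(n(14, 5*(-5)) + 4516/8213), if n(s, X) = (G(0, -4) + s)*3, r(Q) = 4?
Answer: 8213/349462 ≈ 0.023502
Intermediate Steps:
G(I, L) = 0 (G(I, L) = 4 - 1*4 = 4 - 4 = 0)
n(s, X) = 3*s (n(s, X) = (0 + s)*3 = s*3 = 3*s)
1/(n(14, 5*(-5)) + 4516/8213) = 1/(3*14 + 4516/8213) = 1/(42 + 4516*(1/8213)) = 1/(42 + 4516/8213) = 1/(349462/8213) = 8213/349462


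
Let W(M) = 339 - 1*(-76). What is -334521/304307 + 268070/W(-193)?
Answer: 16287350255/25257481 ≈ 644.85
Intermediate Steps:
W(M) = 415 (W(M) = 339 + 76 = 415)
-334521/304307 + 268070/W(-193) = -334521/304307 + 268070/415 = -334521*1/304307 + 268070*(1/415) = -334521/304307 + 53614/83 = 16287350255/25257481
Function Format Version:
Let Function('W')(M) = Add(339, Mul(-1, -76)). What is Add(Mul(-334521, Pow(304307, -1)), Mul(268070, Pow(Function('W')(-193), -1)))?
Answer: Rational(16287350255, 25257481) ≈ 644.85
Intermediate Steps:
Function('W')(M) = 415 (Function('W')(M) = Add(339, 76) = 415)
Add(Mul(-334521, Pow(304307, -1)), Mul(268070, Pow(Function('W')(-193), -1))) = Add(Mul(-334521, Pow(304307, -1)), Mul(268070, Pow(415, -1))) = Add(Mul(-334521, Rational(1, 304307)), Mul(268070, Rational(1, 415))) = Add(Rational(-334521, 304307), Rational(53614, 83)) = Rational(16287350255, 25257481)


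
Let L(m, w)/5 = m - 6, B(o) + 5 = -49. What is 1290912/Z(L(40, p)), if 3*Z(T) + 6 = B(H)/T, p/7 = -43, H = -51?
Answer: -109727520/179 ≈ -6.1300e+5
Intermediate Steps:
B(o) = -54 (B(o) = -5 - 49 = -54)
p = -301 (p = 7*(-43) = -301)
L(m, w) = -30 + 5*m (L(m, w) = 5*(m - 6) = 5*(-6 + m) = -30 + 5*m)
Z(T) = -2 - 18/T (Z(T) = -2 + (-54/T)/3 = -2 - 18/T)
1290912/Z(L(40, p)) = 1290912/(-2 - 18/(-30 + 5*40)) = 1290912/(-2 - 18/(-30 + 200)) = 1290912/(-2 - 18/170) = 1290912/(-2 - 18*1/170) = 1290912/(-2 - 9/85) = 1290912/(-179/85) = 1290912*(-85/179) = -109727520/179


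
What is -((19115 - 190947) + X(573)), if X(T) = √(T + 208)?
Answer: 171832 - √781 ≈ 1.7180e+5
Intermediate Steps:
X(T) = √(208 + T)
-((19115 - 190947) + X(573)) = -((19115 - 190947) + √(208 + 573)) = -(-171832 + √781) = 171832 - √781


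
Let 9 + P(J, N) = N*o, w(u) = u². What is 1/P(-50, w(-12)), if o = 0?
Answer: -⅑ ≈ -0.11111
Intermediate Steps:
P(J, N) = -9 (P(J, N) = -9 + N*0 = -9 + 0 = -9)
1/P(-50, w(-12)) = 1/(-9) = -⅑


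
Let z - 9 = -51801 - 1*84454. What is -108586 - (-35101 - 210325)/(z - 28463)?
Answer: -17885336900/164709 ≈ -1.0859e+5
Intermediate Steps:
z = -136246 (z = 9 + (-51801 - 1*84454) = 9 + (-51801 - 84454) = 9 - 136255 = -136246)
-108586 - (-35101 - 210325)/(z - 28463) = -108586 - (-35101 - 210325)/(-136246 - 28463) = -108586 - (-245426)/(-164709) = -108586 - (-245426)*(-1)/164709 = -108586 - 1*245426/164709 = -108586 - 245426/164709 = -17885336900/164709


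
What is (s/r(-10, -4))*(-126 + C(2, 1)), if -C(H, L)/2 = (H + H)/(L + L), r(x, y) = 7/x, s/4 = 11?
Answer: 57200/7 ≈ 8171.4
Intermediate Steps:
s = 44 (s = 4*11 = 44)
C(H, L) = -2*H/L (C(H, L) = -2*(H + H)/(L + L) = -2*2*H/(2*L) = -2*2*H*1/(2*L) = -2*H/L)
(s/r(-10, -4))*(-126 + C(2, 1)) = (44/((7/(-10))))*(-126 - 2*2/1) = (44/((7*(-1/10))))*(-126 - 2*2*1) = (44/(-7/10))*(-126 - 4) = (44*(-10/7))*(-130) = -440/7*(-130) = 57200/7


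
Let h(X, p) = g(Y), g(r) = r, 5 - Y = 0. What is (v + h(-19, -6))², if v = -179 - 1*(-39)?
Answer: 18225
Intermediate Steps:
Y = 5 (Y = 5 - 1*0 = 5 + 0 = 5)
v = -140 (v = -179 + 39 = -140)
h(X, p) = 5
(v + h(-19, -6))² = (-140 + 5)² = (-135)² = 18225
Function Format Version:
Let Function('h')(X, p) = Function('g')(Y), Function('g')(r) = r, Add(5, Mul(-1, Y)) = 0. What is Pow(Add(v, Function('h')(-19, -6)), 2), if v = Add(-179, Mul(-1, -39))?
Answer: 18225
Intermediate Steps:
Y = 5 (Y = Add(5, Mul(-1, 0)) = Add(5, 0) = 5)
v = -140 (v = Add(-179, 39) = -140)
Function('h')(X, p) = 5
Pow(Add(v, Function('h')(-19, -6)), 2) = Pow(Add(-140, 5), 2) = Pow(-135, 2) = 18225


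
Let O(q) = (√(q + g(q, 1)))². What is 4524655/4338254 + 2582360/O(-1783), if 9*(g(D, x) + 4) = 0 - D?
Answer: -458007726493/281986510 ≈ -1624.2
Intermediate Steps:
g(D, x) = -4 - D/9 (g(D, x) = -4 + (0 - D)/9 = -4 + (-D)/9 = -4 - D/9)
O(q) = -4 + 8*q/9 (O(q) = (√(q + (-4 - q/9)))² = (√(-4 + 8*q/9))² = -4 + 8*q/9)
4524655/4338254 + 2582360/O(-1783) = 4524655/4338254 + 2582360/(-4 + (8/9)*(-1783)) = 4524655*(1/4338254) + 2582360/(-4 - 14264/9) = 4524655/4338254 + 2582360/(-14300/9) = 4524655/4338254 + 2582360*(-9/14300) = 4524655/4338254 - 105642/65 = -458007726493/281986510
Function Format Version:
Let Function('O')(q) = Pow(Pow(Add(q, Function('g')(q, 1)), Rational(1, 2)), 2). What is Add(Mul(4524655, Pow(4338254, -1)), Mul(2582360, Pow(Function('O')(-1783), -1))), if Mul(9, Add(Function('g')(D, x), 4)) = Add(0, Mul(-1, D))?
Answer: Rational(-458007726493, 281986510) ≈ -1624.2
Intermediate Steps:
Function('g')(D, x) = Add(-4, Mul(Rational(-1, 9), D)) (Function('g')(D, x) = Add(-4, Mul(Rational(1, 9), Add(0, Mul(-1, D)))) = Add(-4, Mul(Rational(1, 9), Mul(-1, D))) = Add(-4, Mul(Rational(-1, 9), D)))
Function('O')(q) = Add(-4, Mul(Rational(8, 9), q)) (Function('O')(q) = Pow(Pow(Add(q, Add(-4, Mul(Rational(-1, 9), q))), Rational(1, 2)), 2) = Pow(Pow(Add(-4, Mul(Rational(8, 9), q)), Rational(1, 2)), 2) = Add(-4, Mul(Rational(8, 9), q)))
Add(Mul(4524655, Pow(4338254, -1)), Mul(2582360, Pow(Function('O')(-1783), -1))) = Add(Mul(4524655, Pow(4338254, -1)), Mul(2582360, Pow(Add(-4, Mul(Rational(8, 9), -1783)), -1))) = Add(Mul(4524655, Rational(1, 4338254)), Mul(2582360, Pow(Add(-4, Rational(-14264, 9)), -1))) = Add(Rational(4524655, 4338254), Mul(2582360, Pow(Rational(-14300, 9), -1))) = Add(Rational(4524655, 4338254), Mul(2582360, Rational(-9, 14300))) = Add(Rational(4524655, 4338254), Rational(-105642, 65)) = Rational(-458007726493, 281986510)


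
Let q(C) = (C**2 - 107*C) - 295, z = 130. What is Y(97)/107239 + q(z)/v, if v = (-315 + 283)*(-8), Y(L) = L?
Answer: 289033937/27453184 ≈ 10.528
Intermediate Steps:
q(C) = -295 + C**2 - 107*C
v = 256 (v = -32*(-8) = 256)
Y(97)/107239 + q(z)/v = 97/107239 + (-295 + 130**2 - 107*130)/256 = 97*(1/107239) + (-295 + 16900 - 13910)*(1/256) = 97/107239 + 2695*(1/256) = 97/107239 + 2695/256 = 289033937/27453184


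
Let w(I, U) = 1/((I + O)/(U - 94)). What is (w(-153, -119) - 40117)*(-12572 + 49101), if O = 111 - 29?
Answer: -1465324306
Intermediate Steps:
O = 82
w(I, U) = (-94 + U)/(82 + I) (w(I, U) = 1/((I + 82)/(U - 94)) = 1/((82 + I)/(-94 + U)) = (-94 + U)/(82 + I))
(w(-153, -119) - 40117)*(-12572 + 49101) = ((-94 - 119)/(82 - 153) - 40117)*(-12572 + 49101) = (-213/(-71) - 40117)*36529 = (-1/71*(-213) - 40117)*36529 = (3 - 40117)*36529 = -40114*36529 = -1465324306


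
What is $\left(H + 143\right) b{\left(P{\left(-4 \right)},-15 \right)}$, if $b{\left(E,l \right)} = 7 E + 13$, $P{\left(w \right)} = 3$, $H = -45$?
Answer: $3332$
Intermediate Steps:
$b{\left(E,l \right)} = 13 + 7 E$
$\left(H + 143\right) b{\left(P{\left(-4 \right)},-15 \right)} = \left(-45 + 143\right) \left(13 + 7 \cdot 3\right) = 98 \left(13 + 21\right) = 98 \cdot 34 = 3332$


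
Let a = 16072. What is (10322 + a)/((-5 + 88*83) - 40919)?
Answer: -13197/16810 ≈ -0.78507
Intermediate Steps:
(10322 + a)/((-5 + 88*83) - 40919) = (10322 + 16072)/((-5 + 88*83) - 40919) = 26394/((-5 + 7304) - 40919) = 26394/(7299 - 40919) = 26394/(-33620) = 26394*(-1/33620) = -13197/16810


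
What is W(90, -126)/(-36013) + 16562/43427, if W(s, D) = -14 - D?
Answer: 591583482/1563936551 ≈ 0.37827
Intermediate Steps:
W(90, -126)/(-36013) + 16562/43427 = (-14 - 1*(-126))/(-36013) + 16562/43427 = (-14 + 126)*(-1/36013) + 16562*(1/43427) = 112*(-1/36013) + 16562/43427 = -112/36013 + 16562/43427 = 591583482/1563936551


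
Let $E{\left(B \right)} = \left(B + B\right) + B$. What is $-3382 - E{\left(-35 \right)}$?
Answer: $-3277$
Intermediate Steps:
$E{\left(B \right)} = 3 B$ ($E{\left(B \right)} = 2 B + B = 3 B$)
$-3382 - E{\left(-35 \right)} = -3382 - 3 \left(-35\right) = -3382 - -105 = -3382 + 105 = -3277$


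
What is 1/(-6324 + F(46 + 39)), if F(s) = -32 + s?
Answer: -1/6271 ≈ -0.00015946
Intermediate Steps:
1/(-6324 + F(46 + 39)) = 1/(-6324 + (-32 + (46 + 39))) = 1/(-6324 + (-32 + 85)) = 1/(-6324 + 53) = 1/(-6271) = -1/6271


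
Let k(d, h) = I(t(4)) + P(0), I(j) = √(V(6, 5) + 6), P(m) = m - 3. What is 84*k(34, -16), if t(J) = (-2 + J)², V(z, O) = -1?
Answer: -252 + 84*√5 ≈ -64.170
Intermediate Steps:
P(m) = -3 + m
I(j) = √5 (I(j) = √(-1 + 6) = √5)
k(d, h) = -3 + √5 (k(d, h) = √5 + (-3 + 0) = √5 - 3 = -3 + √5)
84*k(34, -16) = 84*(-3 + √5) = -252 + 84*√5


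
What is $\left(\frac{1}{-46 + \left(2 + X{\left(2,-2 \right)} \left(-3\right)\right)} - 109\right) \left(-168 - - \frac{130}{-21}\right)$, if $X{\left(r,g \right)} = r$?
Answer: $\frac{3323293}{175} \approx 18990.0$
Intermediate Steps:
$\left(\frac{1}{-46 + \left(2 + X{\left(2,-2 \right)} \left(-3\right)\right)} - 109\right) \left(-168 - - \frac{130}{-21}\right) = \left(\frac{1}{-46 + \left(2 + 2 \left(-3\right)\right)} - 109\right) \left(-168 - - \frac{130}{-21}\right) = \left(\frac{1}{-46 + \left(2 - 6\right)} - 109\right) \left(-168 - \left(-130\right) \left(- \frac{1}{21}\right)\right) = \left(\frac{1}{-46 - 4} - 109\right) \left(-168 - \frac{130}{21}\right) = \left(\frac{1}{-50} - 109\right) \left(-168 - \frac{130}{21}\right) = \left(- \frac{1}{50} - 109\right) \left(- \frac{3658}{21}\right) = \left(- \frac{5451}{50}\right) \left(- \frac{3658}{21}\right) = \frac{3323293}{175}$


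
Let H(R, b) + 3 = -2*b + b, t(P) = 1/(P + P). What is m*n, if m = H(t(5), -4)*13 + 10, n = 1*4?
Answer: 92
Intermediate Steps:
t(P) = 1/(2*P)
H(R, b) = -3 - b (H(R, b) = -3 + (-2*b + b) = -3 - b)
n = 4
m = 23 (m = (-3 - 1*(-4))*13 + 10 = (-3 + 4)*13 + 10 = 1*13 + 10 = 13 + 10 = 23)
m*n = 23*4 = 92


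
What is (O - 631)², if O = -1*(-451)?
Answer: 32400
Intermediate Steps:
O = 451
(O - 631)² = (451 - 631)² = (-180)² = 32400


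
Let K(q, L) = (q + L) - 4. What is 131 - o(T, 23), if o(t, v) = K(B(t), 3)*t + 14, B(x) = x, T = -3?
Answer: 105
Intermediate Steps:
K(q, L) = -4 + L + q (K(q, L) = (L + q) - 4 = -4 + L + q)
o(t, v) = 14 + t*(-1 + t) (o(t, v) = (-4 + 3 + t)*t + 14 = (-1 + t)*t + 14 = t*(-1 + t) + 14 = 14 + t*(-1 + t))
131 - o(T, 23) = 131 - (14 - 3*(-1 - 3)) = 131 - (14 - 3*(-4)) = 131 - (14 + 12) = 131 - 1*26 = 131 - 26 = 105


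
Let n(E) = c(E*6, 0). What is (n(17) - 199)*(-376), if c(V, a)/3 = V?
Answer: -40232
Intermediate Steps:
c(V, a) = 3*V
n(E) = 18*E (n(E) = 3*(E*6) = 3*(6*E) = 18*E)
(n(17) - 199)*(-376) = (18*17 - 199)*(-376) = (306 - 199)*(-376) = 107*(-376) = -40232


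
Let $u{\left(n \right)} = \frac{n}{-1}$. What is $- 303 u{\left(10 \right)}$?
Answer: $3030$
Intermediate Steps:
$u{\left(n \right)} = - n$ ($u{\left(n \right)} = n \left(-1\right) = - n$)
$- 303 u{\left(10 \right)} = - 303 \left(\left(-1\right) 10\right) = \left(-303\right) \left(-10\right) = 3030$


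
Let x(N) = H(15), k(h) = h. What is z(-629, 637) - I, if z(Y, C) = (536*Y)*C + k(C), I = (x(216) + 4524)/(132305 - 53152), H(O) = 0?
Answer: -16998905487447/79153 ≈ -2.1476e+8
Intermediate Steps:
x(N) = 0
I = 4524/79153 (I = (0 + 4524)/(132305 - 53152) = 4524/79153 ≈ 0.057155)
z(Y, C) = C + 536*C*Y (z(Y, C) = (536*Y)*C + C = 536*C*Y + C = C + 536*C*Y)
z(-629, 637) - I = 637*(1 + 536*(-629)) - 1*4524/79153 = 637*(1 - 337144) - 4524/79153 = 637*(-337143) - 4524/79153 = -214760091 - 4524/79153 = -16998905487447/79153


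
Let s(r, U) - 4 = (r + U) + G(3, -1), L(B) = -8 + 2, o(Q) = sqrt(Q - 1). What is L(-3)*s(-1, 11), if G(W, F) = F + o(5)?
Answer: -90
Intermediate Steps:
o(Q) = sqrt(-1 + Q)
G(W, F) = 2 + F (G(W, F) = F + sqrt(-1 + 5) = F + sqrt(4) = F + 2 = 2 + F)
L(B) = -6
s(r, U) = 5 + U + r (s(r, U) = 4 + ((r + U) + (2 - 1)) = 4 + ((U + r) + 1) = 4 + (1 + U + r) = 5 + U + r)
L(-3)*s(-1, 11) = -6*(5 + 11 - 1) = -6*15 = -90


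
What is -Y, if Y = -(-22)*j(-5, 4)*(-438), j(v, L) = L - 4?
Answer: 0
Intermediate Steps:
j(v, L) = -4 + L
Y = 0 (Y = -(-22)*(-4 + 4)*(-438) = -(-22)*0*(-438) = -22*0*(-438) = 0*(-438) = 0)
-Y = -1*0 = 0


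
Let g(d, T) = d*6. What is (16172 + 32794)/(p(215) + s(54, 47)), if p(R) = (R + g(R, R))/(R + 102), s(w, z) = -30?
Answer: -15522222/8005 ≈ -1939.1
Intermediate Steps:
g(d, T) = 6*d
p(R) = 7*R/(102 + R) (p(R) = (R + 6*R)/(R + 102) = (7*R)/(102 + R) = 7*R/(102 + R))
(16172 + 32794)/(p(215) + s(54, 47)) = (16172 + 32794)/(7*215/(102 + 215) - 30) = 48966/(7*215/317 - 30) = 48966/(7*215*(1/317) - 30) = 48966/(1505/317 - 30) = 48966/(-8005/317) = 48966*(-317/8005) = -15522222/8005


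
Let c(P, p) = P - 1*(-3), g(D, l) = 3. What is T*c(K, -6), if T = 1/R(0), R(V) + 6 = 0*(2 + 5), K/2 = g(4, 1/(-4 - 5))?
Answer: -3/2 ≈ -1.5000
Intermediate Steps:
K = 6 (K = 2*3 = 6)
R(V) = -6 (R(V) = -6 + 0*(2 + 5) = -6 + 0*7 = -6 + 0 = -6)
c(P, p) = 3 + P (c(P, p) = P + 3 = 3 + P)
T = -⅙ (T = 1/(-6) = -⅙ ≈ -0.16667)
T*c(K, -6) = -(3 + 6)/6 = -⅙*9 = -3/2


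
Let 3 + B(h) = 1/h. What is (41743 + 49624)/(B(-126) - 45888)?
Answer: -11512242/5782267 ≈ -1.9910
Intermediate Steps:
B(h) = -3 + 1/h
(41743 + 49624)/(B(-126) - 45888) = (41743 + 49624)/((-3 + 1/(-126)) - 45888) = 91367/((-3 - 1/126) - 45888) = 91367/(-379/126 - 45888) = 91367/(-5782267/126) = 91367*(-126/5782267) = -11512242/5782267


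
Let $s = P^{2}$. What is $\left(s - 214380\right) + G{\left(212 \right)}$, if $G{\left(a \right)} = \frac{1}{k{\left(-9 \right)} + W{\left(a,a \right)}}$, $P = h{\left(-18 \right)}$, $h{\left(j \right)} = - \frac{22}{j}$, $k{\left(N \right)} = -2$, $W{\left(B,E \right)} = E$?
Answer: $- \frac{1215526103}{5670} \approx -2.1438 \cdot 10^{5}$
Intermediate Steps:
$P = \frac{11}{9}$ ($P = - \frac{22}{-18} = \left(-22\right) \left(- \frac{1}{18}\right) = \frac{11}{9} \approx 1.2222$)
$s = \frac{121}{81}$ ($s = \left(\frac{11}{9}\right)^{2} = \frac{121}{81} \approx 1.4938$)
$G{\left(a \right)} = \frac{1}{-2 + a}$
$\left(s - 214380\right) + G{\left(212 \right)} = \left(\frac{121}{81} - 214380\right) + \frac{1}{-2 + 212} = - \frac{17364659}{81} + \frac{1}{210} = - \frac{1215526103}{5670}$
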